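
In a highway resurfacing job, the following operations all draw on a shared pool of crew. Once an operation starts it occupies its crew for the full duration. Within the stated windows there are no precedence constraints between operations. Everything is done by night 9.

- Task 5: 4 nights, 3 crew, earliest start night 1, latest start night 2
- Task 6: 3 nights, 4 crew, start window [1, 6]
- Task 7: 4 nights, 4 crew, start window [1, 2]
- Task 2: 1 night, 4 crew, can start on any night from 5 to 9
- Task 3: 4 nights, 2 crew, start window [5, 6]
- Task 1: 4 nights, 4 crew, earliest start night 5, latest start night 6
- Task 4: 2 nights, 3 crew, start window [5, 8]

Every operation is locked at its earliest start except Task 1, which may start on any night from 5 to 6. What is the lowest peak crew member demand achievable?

Task 1@5: n1:11  n2:11  n3:11  n4:7  n5:13  n6:9  n7:6  n8:6  n9:0 → peak 13
Task 1@6: n1:11  n2:11  n3:11  n4:7  n5:9  n6:9  n7:6  n8:6  n9:4 → peak 11
Best is Task 1@6, peak 11.

11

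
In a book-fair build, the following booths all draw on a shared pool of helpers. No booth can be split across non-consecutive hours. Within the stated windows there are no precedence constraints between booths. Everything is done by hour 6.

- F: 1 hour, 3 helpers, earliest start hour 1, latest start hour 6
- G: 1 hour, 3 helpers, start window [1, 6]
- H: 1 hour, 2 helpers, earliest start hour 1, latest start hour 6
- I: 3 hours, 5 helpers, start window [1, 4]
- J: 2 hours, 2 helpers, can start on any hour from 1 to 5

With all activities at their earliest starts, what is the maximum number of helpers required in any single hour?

15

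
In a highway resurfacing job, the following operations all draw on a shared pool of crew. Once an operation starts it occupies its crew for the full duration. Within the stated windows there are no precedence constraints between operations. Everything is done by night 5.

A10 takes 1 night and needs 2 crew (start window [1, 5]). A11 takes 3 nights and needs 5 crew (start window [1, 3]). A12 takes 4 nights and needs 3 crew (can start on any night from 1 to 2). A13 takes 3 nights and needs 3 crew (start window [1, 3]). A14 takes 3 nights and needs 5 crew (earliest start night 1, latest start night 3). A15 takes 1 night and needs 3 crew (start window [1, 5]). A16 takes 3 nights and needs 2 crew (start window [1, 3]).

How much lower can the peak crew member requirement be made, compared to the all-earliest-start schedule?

5

Early-start peak: n1:23  n2:18  n3:18  n4:3  n5:0 ⇒ 23.
Leveled (A10@1, A11@1, A12@1, A13@1, A14@1, A15@4, A16@2): n1:18  n2:18  n3:18  n4:8  n5:0 ⇒ 18.
Reduction 23 − 18 = 5.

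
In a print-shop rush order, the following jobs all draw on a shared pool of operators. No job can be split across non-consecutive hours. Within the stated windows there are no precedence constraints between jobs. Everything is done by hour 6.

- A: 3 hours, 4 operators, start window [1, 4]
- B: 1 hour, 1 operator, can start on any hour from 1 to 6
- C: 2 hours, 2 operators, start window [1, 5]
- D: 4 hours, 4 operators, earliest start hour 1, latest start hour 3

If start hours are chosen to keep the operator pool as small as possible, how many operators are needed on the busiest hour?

Early-start (A@1, B@1, C@1, D@1) gives peak 11: h1:11  h2:10  h3:8  h4:4  h5:0  h6:0.
Shift D→3.
Schedule A@1, B@1, C@1, D@3: h1:7  h2:6  h3:8  h4:4  h5:4  h6:4 — peak 8.

8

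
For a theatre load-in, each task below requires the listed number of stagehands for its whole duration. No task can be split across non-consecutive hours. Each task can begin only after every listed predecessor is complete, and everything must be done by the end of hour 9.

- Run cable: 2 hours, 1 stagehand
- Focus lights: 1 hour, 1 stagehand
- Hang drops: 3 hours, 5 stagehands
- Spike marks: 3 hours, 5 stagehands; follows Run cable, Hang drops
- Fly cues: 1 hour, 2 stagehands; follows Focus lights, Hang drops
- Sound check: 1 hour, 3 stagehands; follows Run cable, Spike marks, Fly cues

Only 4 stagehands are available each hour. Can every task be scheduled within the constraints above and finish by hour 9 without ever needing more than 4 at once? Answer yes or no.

Total stagehand-hours = 38; over 9 hours the average is 38/9 > 4, so some hour must exceed 4.

no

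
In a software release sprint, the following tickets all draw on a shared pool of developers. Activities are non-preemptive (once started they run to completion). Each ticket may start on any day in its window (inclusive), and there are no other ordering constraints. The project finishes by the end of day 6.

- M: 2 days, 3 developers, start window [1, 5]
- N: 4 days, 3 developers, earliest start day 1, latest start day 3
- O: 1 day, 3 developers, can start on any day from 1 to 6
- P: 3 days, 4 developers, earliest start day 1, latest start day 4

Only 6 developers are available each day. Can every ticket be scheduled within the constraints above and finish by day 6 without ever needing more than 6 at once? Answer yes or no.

no

The minimum achievable peak is 7; 6 < 7, so no feasible schedule stays within the cap.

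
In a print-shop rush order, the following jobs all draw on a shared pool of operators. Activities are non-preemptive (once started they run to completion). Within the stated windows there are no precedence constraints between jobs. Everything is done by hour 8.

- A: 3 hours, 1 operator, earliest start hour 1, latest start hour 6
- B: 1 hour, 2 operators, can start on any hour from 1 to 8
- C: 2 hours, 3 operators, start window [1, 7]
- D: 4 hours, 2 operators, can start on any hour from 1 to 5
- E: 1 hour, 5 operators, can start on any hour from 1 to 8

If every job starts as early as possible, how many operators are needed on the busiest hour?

13

Early-start schedule: A@1, B@1, C@1, D@1, E@1.
Load per hour: hour 1: 13, hour 2: 6, hour 3: 3, hour 4: 2, hour 5: 0, hour 6: 0, hour 7: 0, hour 8: 0.
Peak is 13.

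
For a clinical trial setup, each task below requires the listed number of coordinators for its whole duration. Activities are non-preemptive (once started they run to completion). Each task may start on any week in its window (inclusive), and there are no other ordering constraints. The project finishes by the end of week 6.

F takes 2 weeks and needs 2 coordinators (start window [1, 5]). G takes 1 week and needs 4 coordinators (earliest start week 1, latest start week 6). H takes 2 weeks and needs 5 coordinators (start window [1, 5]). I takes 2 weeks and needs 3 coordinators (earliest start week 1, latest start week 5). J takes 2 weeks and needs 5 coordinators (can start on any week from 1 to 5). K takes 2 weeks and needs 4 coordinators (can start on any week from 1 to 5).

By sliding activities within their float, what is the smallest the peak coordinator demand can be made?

8

Early-start (F@1, G@1, H@1, I@1, J@1, K@1) gives peak 23: w1:23  w2:19  w3:0  w4:0  w5:0  w6:0.
Shift G→3, I→4, J→5, K→3.
Schedule F@1, G@3, H@1, I@4, J@5, K@3: w1:7  w2:7  w3:8  w4:7  w5:8  w6:5 — peak 8.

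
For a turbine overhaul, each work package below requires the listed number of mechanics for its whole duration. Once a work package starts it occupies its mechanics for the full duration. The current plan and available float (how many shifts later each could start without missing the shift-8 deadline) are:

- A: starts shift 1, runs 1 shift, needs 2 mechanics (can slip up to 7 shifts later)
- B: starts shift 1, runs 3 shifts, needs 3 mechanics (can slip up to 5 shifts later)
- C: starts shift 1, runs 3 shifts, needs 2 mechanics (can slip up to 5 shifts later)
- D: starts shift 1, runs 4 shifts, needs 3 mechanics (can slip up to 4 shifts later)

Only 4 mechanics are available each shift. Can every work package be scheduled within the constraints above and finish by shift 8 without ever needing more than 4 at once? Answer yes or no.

The minimum achievable peak is 5; 4 < 5, so no feasible schedule stays within the cap.

no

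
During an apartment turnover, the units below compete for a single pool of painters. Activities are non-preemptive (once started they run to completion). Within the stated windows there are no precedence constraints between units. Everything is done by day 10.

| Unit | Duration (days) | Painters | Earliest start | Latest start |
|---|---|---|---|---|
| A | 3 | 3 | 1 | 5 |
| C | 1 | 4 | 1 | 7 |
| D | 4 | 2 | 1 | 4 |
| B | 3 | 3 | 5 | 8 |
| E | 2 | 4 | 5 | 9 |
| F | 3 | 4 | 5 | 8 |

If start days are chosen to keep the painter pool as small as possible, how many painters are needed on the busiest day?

7

Early-start (A@1, C@1, D@1, B@5, E@5, F@5) gives peak 11: d1:9  d2:5  d3:5  d4:2  d5:11  d6:11  d7:7  d8:0  d9:0  d10:0.
Shift D→2, E→6, F→8.
Schedule A@1, C@1, D@2, B@5, E@6, F@8: d1:7  d2:5  d3:5  d4:2  d5:5  d6:7  d7:7  d8:4  d9:4  d10:4 — peak 7.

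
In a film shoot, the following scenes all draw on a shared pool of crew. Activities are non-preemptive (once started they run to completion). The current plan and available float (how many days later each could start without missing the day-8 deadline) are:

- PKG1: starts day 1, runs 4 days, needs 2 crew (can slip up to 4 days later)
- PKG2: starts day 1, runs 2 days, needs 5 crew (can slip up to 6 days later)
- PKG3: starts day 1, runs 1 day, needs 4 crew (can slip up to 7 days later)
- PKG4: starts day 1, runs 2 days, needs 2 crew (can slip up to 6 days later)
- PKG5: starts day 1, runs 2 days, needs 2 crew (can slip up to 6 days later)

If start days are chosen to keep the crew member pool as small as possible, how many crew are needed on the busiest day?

Early-start (PKG1@1, PKG2@1, PKG3@1, PKG4@1, PKG5@1) gives peak 15: d1:15  d2:11  d3:2  d4:2  d5:0  d6:0  d7:0  d8:0.
Shift PKG2→5, PKG3→7, PKG5→3.
Schedule PKG1@1, PKG2@5, PKG3@7, PKG4@1, PKG5@3: d1:4  d2:4  d3:4  d4:4  d5:5  d6:5  d7:4  d8:0 — peak 5.

5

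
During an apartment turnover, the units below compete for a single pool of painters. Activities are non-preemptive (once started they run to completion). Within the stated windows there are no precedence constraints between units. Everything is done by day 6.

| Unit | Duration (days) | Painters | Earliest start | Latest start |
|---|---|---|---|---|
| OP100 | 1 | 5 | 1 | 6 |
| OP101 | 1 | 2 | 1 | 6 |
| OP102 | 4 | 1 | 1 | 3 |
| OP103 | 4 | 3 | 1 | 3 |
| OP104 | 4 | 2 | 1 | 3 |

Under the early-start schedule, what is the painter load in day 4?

At early start, day 4 has: OP102, OP103, OP104.
Demand: 1 + 3 + 2 = 6.

6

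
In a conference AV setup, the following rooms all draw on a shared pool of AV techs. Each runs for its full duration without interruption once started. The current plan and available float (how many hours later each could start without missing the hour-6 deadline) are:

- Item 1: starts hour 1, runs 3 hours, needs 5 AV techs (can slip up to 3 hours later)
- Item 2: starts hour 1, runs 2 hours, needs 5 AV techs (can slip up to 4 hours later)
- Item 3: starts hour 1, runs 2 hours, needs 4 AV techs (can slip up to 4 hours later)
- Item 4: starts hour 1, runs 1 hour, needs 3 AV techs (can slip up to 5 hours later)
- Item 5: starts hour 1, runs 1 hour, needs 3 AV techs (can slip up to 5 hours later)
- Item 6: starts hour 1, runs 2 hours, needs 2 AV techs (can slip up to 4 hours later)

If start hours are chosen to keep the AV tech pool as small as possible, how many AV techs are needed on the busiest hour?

Early-start (Item 1@1, Item 2@1, Item 3@1, Item 4@1, Item 5@1, Item 6@1) gives peak 22: h1:22  h2:16  h3:5  h4:0  h5:0  h6:0.
Shift Item 2→4, Item 4→3, Item 5→4, Item 6→5.
Schedule Item 1@1, Item 2@4, Item 3@1, Item 4@3, Item 5@4, Item 6@5: h1:9  h2:9  h3:8  h4:8  h5:7  h6:2 — peak 9.

9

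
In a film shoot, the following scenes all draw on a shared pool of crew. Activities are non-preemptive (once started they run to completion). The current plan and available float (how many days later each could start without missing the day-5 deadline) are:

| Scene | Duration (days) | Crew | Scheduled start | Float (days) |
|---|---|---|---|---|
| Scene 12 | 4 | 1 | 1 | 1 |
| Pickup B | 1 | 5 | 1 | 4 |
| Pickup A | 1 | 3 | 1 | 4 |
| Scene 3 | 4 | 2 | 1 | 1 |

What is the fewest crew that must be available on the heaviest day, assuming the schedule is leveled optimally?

6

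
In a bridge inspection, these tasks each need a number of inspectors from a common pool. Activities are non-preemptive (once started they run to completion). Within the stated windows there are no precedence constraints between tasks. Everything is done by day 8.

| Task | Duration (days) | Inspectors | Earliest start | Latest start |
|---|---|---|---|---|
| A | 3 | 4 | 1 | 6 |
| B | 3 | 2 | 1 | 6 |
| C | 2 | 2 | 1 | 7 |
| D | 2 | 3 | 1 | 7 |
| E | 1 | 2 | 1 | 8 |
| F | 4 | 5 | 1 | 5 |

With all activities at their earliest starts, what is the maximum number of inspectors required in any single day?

18

Early-start schedule: A@1, B@1, C@1, D@1, E@1, F@1.
Load per day: day 1: 18, day 2: 16, day 3: 11, day 4: 5, day 5: 0, day 6: 0, day 7: 0, day 8: 0.
Peak is 18.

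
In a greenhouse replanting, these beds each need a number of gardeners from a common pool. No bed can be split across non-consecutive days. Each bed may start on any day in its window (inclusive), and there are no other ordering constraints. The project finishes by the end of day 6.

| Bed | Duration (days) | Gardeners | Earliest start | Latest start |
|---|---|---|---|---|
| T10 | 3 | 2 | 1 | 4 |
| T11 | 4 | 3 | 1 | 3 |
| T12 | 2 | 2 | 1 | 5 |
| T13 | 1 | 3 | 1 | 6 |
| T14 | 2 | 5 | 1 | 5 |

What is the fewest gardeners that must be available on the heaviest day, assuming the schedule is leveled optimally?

Early-start (T10@1, T11@1, T12@1, T13@1, T14@1) gives peak 15: d1:15  d2:12  d3:5  d4:3  d5:0  d6:0.
Shift T13→4, T14→5.
Schedule T10@1, T11@1, T12@1, T13@4, T14@5: d1:7  d2:7  d3:5  d4:6  d5:5  d6:5 — peak 7.

7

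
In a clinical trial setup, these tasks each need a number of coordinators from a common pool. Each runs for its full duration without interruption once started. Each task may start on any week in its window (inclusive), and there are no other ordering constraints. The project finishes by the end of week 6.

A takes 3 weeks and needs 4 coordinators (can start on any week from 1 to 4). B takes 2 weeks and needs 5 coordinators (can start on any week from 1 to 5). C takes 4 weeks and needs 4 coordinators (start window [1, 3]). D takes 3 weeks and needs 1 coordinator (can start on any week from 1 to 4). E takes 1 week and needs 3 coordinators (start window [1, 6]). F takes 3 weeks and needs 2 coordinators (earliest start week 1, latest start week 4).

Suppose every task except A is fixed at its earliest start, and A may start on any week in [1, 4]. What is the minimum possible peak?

15

A@1: w1:19  w2:16  w3:11  w4:4  w5:0  w6:0 → peak 19
A@2: w1:15  w2:16  w3:11  w4:8  w5:0  w6:0 → peak 16
A@3: w1:15  w2:12  w3:11  w4:8  w5:4  w6:0 → peak 15
A@4: w1:15  w2:12  w3:7  w4:8  w5:4  w6:4 → peak 15
Best is A@3, peak 15.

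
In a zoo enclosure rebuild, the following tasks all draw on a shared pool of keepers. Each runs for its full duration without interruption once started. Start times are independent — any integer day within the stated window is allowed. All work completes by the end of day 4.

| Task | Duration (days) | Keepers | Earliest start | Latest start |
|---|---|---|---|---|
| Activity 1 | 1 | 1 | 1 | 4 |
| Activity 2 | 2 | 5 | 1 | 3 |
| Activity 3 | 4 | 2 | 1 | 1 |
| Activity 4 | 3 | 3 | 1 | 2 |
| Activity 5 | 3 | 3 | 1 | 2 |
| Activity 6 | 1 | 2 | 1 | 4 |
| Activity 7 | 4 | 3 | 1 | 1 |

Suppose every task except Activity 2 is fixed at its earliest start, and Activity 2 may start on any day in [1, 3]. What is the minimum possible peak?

Activity 2@1: d1:19  d2:16  d3:11  d4:5 → peak 19
Activity 2@2: d1:14  d2:16  d3:16  d4:5 → peak 16
Activity 2@3: d1:14  d2:11  d3:16  d4:10 → peak 16
Best is Activity 2@2, peak 16.

16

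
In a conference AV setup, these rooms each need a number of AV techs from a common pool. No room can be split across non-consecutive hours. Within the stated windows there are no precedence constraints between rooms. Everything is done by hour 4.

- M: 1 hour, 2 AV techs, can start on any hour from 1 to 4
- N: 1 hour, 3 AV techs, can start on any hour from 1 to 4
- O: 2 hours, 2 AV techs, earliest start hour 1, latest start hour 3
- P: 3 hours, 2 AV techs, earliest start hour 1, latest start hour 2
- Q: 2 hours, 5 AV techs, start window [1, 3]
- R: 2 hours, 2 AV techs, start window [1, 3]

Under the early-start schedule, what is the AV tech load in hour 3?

At early start, hour 3 has: P.
Demand: 2 = 2.

2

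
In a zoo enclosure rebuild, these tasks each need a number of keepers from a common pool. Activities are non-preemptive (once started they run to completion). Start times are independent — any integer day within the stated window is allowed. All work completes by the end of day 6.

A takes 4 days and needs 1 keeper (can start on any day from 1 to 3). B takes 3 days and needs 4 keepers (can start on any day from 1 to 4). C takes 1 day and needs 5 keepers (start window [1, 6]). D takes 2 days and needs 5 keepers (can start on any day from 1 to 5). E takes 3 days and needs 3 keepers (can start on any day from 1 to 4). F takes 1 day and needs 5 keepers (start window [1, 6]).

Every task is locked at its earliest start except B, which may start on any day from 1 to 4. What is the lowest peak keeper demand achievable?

B@1: d1:23  d2:13  d3:8  d4:1  d5:0  d6:0 → peak 23
B@2: d1:19  d2:13  d3:8  d4:5  d5:0  d6:0 → peak 19
B@3: d1:19  d2:9  d3:8  d4:5  d5:4  d6:0 → peak 19
B@4: d1:19  d2:9  d3:4  d4:5  d5:4  d6:4 → peak 19
Best is B@2, peak 19.

19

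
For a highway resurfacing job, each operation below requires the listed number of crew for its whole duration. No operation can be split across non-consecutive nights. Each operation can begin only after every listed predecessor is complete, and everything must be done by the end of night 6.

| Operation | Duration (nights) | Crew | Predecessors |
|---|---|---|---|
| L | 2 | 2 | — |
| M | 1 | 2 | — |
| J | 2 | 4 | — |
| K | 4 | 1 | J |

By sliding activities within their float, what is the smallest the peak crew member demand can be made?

4

Early-start (L@1, M@1, J@1, K@3) gives peak 8: n1:8  n2:6  n3:1  n4:1  n5:1  n6:1.
Shift L→3, M→5.
Schedule L@3, M@5, J@1, K@3: n1:4  n2:4  n3:3  n4:3  n5:3  n6:1 — peak 4.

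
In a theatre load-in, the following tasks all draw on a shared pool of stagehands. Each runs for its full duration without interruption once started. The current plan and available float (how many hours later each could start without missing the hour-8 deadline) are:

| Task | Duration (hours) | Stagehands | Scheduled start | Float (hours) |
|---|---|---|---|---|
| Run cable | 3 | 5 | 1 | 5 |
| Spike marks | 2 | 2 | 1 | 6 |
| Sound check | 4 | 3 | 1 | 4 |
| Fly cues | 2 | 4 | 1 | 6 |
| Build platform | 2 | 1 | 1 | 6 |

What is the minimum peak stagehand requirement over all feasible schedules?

Early-start (Run cable@1, Spike marks@1, Sound check@1, Fly cues@1, Build platform@1) gives peak 15: h1:15  h2:15  h3:8  h4:3  h5:0  h6:0  h7:0  h8:0.
Shift Sound check→4, Fly cues→4, Build platform→6.
Schedule Run cable@1, Spike marks@1, Sound check@4, Fly cues@4, Build platform@6: h1:7  h2:7  h3:5  h4:7  h5:7  h6:4  h7:4  h8:0 — peak 7.

7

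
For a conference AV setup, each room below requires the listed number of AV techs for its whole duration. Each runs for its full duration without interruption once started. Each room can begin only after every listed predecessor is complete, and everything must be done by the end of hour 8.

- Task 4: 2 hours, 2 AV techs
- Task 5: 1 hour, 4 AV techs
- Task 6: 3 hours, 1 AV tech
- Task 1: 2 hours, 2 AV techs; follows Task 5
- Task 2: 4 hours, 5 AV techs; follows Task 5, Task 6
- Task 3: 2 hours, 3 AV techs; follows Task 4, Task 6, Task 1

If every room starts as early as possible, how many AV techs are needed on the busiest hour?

8

Early-start schedule: Task 4@1, Task 5@1, Task 6@1, Task 1@2, Task 2@4, Task 3@4.
Load per hour: hour 1: 7, hour 2: 5, hour 3: 3, hour 4: 8, hour 5: 8, hour 6: 5, hour 7: 5, hour 8: 0.
Peak is 8.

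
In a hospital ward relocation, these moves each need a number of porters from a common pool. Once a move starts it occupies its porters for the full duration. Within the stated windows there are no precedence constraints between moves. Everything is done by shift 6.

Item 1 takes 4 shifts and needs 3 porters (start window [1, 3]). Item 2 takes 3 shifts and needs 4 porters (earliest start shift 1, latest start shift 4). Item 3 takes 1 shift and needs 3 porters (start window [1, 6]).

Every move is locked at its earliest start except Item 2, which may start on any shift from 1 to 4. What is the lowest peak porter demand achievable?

7

Item 2@1: s1:10  s2:7  s3:7  s4:3  s5:0  s6:0 → peak 10
Item 2@2: s1:6  s2:7  s3:7  s4:7  s5:0  s6:0 → peak 7
Item 2@3: s1:6  s2:3  s3:7  s4:7  s5:4  s6:0 → peak 7
Item 2@4: s1:6  s2:3  s3:3  s4:7  s5:4  s6:4 → peak 7
Best is Item 2@2, peak 7.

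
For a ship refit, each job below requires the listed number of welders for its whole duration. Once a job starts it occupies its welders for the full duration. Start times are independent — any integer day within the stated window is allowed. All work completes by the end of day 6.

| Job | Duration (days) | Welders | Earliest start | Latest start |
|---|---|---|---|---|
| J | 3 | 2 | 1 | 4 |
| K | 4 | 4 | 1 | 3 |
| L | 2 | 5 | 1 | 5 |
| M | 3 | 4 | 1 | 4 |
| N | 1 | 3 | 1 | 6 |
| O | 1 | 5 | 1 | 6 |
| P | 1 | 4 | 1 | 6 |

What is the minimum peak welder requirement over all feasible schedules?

Early-start (J@1, K@1, L@1, M@1, N@1, O@1, P@1) gives peak 27: d1:27  d2:15  d3:10  d4:4  d5:0  d6:0.
Shift L→4, N→5, O→6, P→6.
Schedule J@1, K@1, L@4, M@1, N@5, O@6, P@6: d1:10  d2:10  d3:10  d4:9  d5:8  d6:9 — peak 10.
Total welder-days = 56 over 6 days ⇒ peak ≥ ⌈56/6⌉ = 10, so 10 is optimal.

10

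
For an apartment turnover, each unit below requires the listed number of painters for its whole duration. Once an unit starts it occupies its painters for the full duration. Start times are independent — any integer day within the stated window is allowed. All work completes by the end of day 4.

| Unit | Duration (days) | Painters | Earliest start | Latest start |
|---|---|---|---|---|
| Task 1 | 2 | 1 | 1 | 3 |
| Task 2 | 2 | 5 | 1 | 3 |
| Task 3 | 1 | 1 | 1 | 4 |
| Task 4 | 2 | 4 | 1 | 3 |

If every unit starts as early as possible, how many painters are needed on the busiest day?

11

Early-start schedule: Task 1@1, Task 2@1, Task 3@1, Task 4@1.
Load per day: day 1: 11, day 2: 10, day 3: 0, day 4: 0.
Peak is 11.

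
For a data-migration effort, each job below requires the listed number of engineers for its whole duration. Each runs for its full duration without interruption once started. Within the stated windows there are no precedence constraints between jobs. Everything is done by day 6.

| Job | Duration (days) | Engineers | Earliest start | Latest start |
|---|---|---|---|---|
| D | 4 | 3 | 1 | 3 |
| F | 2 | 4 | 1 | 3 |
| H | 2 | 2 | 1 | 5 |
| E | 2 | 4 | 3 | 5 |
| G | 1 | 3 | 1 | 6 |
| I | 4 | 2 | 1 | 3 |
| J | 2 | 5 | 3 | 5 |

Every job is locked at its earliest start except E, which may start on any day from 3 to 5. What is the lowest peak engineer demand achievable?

14

E@3: d1:14  d2:11  d3:14  d4:14  d5:0  d6:0 → peak 14
E@4: d1:14  d2:11  d3:10  d4:14  d5:4  d6:0 → peak 14
E@5: d1:14  d2:11  d3:10  d4:10  d5:4  d6:4 → peak 14
Best is E@3, peak 14.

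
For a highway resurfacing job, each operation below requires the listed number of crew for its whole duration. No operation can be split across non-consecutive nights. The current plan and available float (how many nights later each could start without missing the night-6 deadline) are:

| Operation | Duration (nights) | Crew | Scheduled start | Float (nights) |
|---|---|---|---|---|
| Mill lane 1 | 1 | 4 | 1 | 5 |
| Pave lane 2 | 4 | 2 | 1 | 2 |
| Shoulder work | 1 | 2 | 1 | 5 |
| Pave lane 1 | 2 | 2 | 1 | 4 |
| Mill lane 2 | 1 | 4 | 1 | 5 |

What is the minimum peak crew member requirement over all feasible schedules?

4

Early-start (Mill lane 1@1, Pave lane 2@1, Shoulder work@1, Pave lane 1@1, Mill lane 2@1) gives peak 14: n1:14  n2:4  n3:2  n4:2  n5:0  n6:0.
Shift Pave lane 2→2, Shoulder work→2, Pave lane 1→3, Mill lane 2→6.
Schedule Mill lane 1@1, Pave lane 2@2, Shoulder work@2, Pave lane 1@3, Mill lane 2@6: n1:4  n2:4  n3:4  n4:4  n5:2  n6:4 — peak 4.
Total crew member-nights = 22 over 6 nights ⇒ peak ≥ ⌈22/6⌉ = 4, so 4 is optimal.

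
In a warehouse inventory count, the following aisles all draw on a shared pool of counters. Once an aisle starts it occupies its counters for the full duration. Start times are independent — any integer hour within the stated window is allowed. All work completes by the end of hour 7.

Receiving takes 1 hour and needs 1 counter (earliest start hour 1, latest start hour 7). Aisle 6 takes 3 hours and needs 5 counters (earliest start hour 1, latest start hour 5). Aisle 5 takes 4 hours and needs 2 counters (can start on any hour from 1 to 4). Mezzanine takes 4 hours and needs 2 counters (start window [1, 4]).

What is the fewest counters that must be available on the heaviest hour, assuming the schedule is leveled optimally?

5

Early-start (Receiving@1, Aisle 6@1, Aisle 5@1, Mezzanine@1) gives peak 10: h1:10  h2:9  h3:9  h4:4  h5:0  h6:0  h7:0.
Shift Aisle 6→5.
Schedule Receiving@1, Aisle 6@5, Aisle 5@1, Mezzanine@1: h1:5  h2:4  h3:4  h4:4  h5:5  h6:5  h7:5 — peak 5.
Total counter-hours = 32 over 7 hours ⇒ peak ≥ ⌈32/7⌉ = 5, so 5 is optimal.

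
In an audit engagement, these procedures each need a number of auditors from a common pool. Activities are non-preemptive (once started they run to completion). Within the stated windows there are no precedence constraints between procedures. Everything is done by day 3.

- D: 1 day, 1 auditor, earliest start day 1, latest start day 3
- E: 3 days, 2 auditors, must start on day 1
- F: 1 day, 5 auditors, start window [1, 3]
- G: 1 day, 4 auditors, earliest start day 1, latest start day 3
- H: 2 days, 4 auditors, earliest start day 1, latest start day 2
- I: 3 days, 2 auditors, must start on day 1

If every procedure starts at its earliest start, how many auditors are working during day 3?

4

At early start, day 3 has: E, I.
Demand: 2 + 2 = 4.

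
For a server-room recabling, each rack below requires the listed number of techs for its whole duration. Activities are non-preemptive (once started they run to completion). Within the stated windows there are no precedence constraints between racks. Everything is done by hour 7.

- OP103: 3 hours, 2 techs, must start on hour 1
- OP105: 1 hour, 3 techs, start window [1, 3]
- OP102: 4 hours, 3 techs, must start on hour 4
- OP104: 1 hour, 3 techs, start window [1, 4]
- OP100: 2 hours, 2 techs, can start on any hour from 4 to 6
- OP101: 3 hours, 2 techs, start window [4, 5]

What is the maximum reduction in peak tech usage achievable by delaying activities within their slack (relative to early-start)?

Early-start peak: h1:8  h2:2  h3:2  h4:7  h5:7  h6:5  h7:3 ⇒ 8.
Leveled (OP103@1, OP105@1, OP102@4, OP104@2, OP100@4, OP101@4): h1:5  h2:5  h3:2  h4:7  h5:7  h6:5  h7:3 ⇒ 7.
Reduction 8 − 7 = 1.

1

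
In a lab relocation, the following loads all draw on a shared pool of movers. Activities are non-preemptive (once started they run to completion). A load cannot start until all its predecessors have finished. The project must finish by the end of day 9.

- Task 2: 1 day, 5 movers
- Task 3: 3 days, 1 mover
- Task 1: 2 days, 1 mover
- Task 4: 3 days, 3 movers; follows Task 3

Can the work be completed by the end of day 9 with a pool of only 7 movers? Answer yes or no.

Schedule Task 2@1, Task 3@2, Task 1@2, Task 4@5: d1:5  d2:2  d3:2  d4:1  d5:3  d6:3  d7:3  d8:0  d9:0 — peak 5 ≤ 7.

yes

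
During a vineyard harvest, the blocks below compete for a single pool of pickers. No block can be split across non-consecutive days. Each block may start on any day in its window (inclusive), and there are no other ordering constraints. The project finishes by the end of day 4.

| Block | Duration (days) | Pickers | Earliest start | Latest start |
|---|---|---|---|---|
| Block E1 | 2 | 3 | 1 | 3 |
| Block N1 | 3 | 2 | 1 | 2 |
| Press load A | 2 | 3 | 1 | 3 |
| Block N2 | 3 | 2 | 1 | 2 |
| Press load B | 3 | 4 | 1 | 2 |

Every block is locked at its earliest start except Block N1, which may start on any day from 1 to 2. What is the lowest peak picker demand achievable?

14

Block N1@1: d1:14  d2:14  d3:8  d4:0 → peak 14
Block N1@2: d1:12  d2:14  d3:8  d4:2 → peak 14
Best is Block N1@1, peak 14.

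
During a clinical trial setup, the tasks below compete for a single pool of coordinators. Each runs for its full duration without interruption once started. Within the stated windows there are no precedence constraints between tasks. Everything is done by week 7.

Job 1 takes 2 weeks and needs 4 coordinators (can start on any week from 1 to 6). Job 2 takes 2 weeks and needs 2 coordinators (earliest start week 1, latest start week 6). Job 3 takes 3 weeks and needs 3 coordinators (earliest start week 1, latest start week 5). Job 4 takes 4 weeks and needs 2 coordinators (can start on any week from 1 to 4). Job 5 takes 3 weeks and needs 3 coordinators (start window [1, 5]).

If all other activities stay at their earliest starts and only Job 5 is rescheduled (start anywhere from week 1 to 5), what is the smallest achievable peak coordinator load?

Job 5@1: w1:14  w2:14  w3:8  w4:2  w5:0  w6:0  w7:0 → peak 14
Job 5@2: w1:11  w2:14  w3:8  w4:5  w5:0  w6:0  w7:0 → peak 14
Job 5@3: w1:11  w2:11  w3:8  w4:5  w5:3  w6:0  w7:0 → peak 11
Job 5@4: w1:11  w2:11  w3:5  w4:5  w5:3  w6:3  w7:0 → peak 11
Job 5@5: w1:11  w2:11  w3:5  w4:2  w5:3  w6:3  w7:3 → peak 11
Best is Job 5@3, peak 11.

11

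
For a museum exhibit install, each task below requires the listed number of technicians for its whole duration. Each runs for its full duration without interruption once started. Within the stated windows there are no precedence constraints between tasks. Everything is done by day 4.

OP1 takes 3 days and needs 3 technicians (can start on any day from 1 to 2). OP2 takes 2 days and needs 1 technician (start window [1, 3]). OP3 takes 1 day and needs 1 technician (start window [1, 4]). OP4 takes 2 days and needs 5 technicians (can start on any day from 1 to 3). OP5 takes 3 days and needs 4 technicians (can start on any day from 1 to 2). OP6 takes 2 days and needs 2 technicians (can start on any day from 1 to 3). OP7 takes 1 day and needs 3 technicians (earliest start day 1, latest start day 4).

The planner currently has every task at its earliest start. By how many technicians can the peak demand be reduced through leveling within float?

7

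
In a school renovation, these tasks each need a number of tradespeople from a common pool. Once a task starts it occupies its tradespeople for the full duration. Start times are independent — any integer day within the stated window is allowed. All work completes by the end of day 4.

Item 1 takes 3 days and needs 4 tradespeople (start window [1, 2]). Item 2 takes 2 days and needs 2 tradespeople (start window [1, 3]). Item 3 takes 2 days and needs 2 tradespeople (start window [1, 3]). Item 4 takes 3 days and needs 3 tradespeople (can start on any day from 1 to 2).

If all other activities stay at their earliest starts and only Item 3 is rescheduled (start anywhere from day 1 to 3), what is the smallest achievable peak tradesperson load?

Item 3@1: d1:11  d2:11  d3:7  d4:0 → peak 11
Item 3@2: d1:9  d2:11  d3:9  d4:0 → peak 11
Item 3@3: d1:9  d2:9  d3:9  d4:2 → peak 9
Best is Item 3@3, peak 9.

9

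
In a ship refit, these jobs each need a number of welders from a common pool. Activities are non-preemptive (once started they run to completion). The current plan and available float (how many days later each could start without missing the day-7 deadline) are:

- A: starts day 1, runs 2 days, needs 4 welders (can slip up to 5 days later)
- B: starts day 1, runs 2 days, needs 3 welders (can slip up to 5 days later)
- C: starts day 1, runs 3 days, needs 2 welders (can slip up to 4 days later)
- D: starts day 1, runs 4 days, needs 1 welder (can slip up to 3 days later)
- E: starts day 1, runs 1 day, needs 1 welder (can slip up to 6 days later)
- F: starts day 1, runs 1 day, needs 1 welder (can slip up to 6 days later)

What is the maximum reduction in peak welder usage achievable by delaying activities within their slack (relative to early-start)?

8

Early-start peak: d1:12  d2:10  d3:3  d4:1  d5:0  d6:0  d7:0 ⇒ 12.
Leveled (A@1, B@3, C@5, D@3, E@5, F@6): d1:4  d2:4  d3:4  d4:4  d5:4  d6:4  d7:2 ⇒ 4.
Reduction 12 − 4 = 8.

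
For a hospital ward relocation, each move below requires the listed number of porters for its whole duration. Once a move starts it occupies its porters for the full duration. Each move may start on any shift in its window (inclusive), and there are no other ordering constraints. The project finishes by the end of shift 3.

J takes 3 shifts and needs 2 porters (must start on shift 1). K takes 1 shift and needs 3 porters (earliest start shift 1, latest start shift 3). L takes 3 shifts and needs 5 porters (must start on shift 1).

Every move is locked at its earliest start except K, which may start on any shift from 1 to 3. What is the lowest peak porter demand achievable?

K@1: s1:10  s2:7  s3:7 → peak 10
K@2: s1:7  s2:10  s3:7 → peak 10
K@3: s1:7  s2:7  s3:10 → peak 10
Best is K@1, peak 10.

10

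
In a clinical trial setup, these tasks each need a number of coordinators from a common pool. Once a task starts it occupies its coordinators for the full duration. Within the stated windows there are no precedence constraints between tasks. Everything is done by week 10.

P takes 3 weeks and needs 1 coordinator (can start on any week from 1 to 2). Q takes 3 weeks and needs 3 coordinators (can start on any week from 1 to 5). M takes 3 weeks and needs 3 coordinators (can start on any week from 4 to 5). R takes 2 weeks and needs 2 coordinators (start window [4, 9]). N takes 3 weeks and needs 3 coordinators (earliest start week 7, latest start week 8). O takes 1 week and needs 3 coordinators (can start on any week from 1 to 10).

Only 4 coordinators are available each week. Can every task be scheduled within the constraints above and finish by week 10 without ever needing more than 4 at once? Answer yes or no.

no

The minimum achievable peak is 5; 4 < 5, so no feasible schedule stays within the cap.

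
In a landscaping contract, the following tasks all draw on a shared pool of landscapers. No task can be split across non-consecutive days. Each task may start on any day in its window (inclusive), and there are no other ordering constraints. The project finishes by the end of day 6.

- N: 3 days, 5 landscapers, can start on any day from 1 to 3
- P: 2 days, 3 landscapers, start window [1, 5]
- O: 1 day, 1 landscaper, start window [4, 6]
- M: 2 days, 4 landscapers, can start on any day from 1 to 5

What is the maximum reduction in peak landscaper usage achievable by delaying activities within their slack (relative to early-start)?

5

Early-start peak: d1:12  d2:12  d3:5  d4:1  d5:0  d6:0 ⇒ 12.
Leveled (N@1, P@4, O@4, M@5): d1:5  d2:5  d3:5  d4:4  d5:7  d6:4 ⇒ 7.
Reduction 12 − 7 = 5.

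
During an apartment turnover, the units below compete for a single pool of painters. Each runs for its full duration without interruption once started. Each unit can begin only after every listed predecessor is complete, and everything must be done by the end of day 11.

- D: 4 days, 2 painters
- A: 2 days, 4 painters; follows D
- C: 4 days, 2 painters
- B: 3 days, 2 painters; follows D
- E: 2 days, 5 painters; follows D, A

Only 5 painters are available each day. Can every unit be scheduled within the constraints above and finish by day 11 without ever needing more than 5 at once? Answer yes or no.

Schedule D@1, A@5, C@1, B@7, E@10: d1:4  d2:4  d3:4  d4:4  d5:4  d6:4  d7:2  d8:2  d9:2  d10:5  d11:5 — peak 5 ≤ 5.

yes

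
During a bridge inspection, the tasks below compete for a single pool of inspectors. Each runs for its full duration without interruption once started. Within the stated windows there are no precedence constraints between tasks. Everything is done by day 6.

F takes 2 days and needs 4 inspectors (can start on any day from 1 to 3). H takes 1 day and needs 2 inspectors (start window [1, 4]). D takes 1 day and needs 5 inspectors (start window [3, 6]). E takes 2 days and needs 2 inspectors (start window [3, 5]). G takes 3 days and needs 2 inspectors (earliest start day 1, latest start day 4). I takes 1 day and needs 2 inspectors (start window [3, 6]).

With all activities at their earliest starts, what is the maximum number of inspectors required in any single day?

Early-start schedule: F@1, H@1, D@3, E@3, G@1, I@3.
Load per day: day 1: 8, day 2: 6, day 3: 11, day 4: 2, day 5: 0, day 6: 0.
Peak is 11.

11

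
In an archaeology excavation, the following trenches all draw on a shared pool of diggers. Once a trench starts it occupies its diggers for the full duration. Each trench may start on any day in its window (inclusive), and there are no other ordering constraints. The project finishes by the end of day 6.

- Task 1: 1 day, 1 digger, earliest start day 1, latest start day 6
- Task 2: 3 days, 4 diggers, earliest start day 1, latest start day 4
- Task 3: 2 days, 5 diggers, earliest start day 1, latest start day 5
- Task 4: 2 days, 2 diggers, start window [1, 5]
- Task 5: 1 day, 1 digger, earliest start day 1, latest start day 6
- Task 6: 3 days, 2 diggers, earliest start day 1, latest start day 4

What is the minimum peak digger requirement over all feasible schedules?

Early-start (Task 1@1, Task 2@1, Task 3@1, Task 4@1, Task 5@1, Task 6@1) gives peak 15: d1:15  d2:13  d3:6  d4:0  d5:0  d6:0.
Shift Task 3→4, Task 5→2, Task 6→3.
Schedule Task 1@1, Task 2@1, Task 3@4, Task 4@1, Task 5@2, Task 6@3: d1:7  d2:7  d3:6  d4:7  d5:7  d6:0 — peak 7.

7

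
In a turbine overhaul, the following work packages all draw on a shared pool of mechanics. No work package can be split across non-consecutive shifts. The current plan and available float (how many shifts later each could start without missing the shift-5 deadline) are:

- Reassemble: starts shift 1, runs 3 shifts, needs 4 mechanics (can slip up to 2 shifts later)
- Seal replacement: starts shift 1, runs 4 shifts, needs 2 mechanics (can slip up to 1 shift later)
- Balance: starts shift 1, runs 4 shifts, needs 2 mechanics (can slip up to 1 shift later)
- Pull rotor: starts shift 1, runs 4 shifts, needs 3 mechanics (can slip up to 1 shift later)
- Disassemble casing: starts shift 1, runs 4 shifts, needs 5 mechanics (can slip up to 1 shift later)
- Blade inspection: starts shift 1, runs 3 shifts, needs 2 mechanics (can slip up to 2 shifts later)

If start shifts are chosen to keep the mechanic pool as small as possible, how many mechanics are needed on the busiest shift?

18

Schedule Reassemble@1, Seal replacement@1, Balance@1, Pull rotor@1, Disassemble casing@1, Blade inspection@1: s1:18  s2:18  s3:18  s4:12  s5:0 — peak 18.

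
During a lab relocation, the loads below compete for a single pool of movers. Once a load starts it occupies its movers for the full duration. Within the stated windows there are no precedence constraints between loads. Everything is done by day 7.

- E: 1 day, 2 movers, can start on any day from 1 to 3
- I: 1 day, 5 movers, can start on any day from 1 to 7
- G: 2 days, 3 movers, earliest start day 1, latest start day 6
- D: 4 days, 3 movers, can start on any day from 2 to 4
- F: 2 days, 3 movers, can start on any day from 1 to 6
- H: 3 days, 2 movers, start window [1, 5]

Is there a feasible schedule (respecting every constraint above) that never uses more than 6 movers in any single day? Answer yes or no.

yes

Schedule E@1, I@7, G@1, D@3, F@2, H@4: d1:5  d2:6  d3:6  d4:5  d5:5  d6:5  d7:5 — peak 6 ≤ 6.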